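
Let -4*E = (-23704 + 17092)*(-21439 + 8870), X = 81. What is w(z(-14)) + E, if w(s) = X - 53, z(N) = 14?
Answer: -20776529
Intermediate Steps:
w(s) = 28 (w(s) = 81 - 53 = 28)
E = -20776557 (E = -(-23704 + 17092)*(-21439 + 8870)/4 = -(-1653)*(-12569) = -¼*83106228 = -20776557)
w(z(-14)) + E = 28 - 20776557 = -20776529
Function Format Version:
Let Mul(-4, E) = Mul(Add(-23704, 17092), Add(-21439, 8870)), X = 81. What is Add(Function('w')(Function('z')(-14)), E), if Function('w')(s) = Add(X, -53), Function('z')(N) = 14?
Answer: -20776529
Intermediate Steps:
Function('w')(s) = 28 (Function('w')(s) = Add(81, -53) = 28)
E = -20776557 (E = Mul(Rational(-1, 4), Mul(Add(-23704, 17092), Add(-21439, 8870))) = Mul(Rational(-1, 4), Mul(-6612, -12569)) = Mul(Rational(-1, 4), 83106228) = -20776557)
Add(Function('w')(Function('z')(-14)), E) = Add(28, -20776557) = -20776529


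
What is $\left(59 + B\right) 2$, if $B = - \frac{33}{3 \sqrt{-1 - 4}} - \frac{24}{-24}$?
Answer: $120 + \frac{22 i \sqrt{5}}{5} \approx 120.0 + 9.8387 i$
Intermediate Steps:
$B = 1 + \frac{11 i \sqrt{5}}{5}$ ($B = - \frac{33}{3 \sqrt{-5}} - -1 = - \frac{33}{3 i \sqrt{5}} + 1 = - 33 \left(- \frac{i \sqrt{5}}{15}\right) + 1 = \frac{11 i \sqrt{5}}{5} + 1 = 1 + \frac{11 i \sqrt{5}}{5} \approx 1.0 + 4.9193 i$)
$\left(59 + B\right) 2 = \left(59 + \left(1 + \frac{11 i \sqrt{5}}{5}\right)\right) 2 = \left(60 + \frac{11 i \sqrt{5}}{5}\right) 2 = 120 + \frac{22 i \sqrt{5}}{5}$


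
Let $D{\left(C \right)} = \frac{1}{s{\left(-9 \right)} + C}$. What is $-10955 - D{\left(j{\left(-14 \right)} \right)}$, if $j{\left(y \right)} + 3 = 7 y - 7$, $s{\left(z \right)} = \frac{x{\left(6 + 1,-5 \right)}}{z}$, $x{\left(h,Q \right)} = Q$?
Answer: $- \frac{10593476}{967} \approx -10955.0$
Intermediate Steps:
$s{\left(z \right)} = - \frac{5}{z}$
$j{\left(y \right)} = -10 + 7 y$ ($j{\left(y \right)} = -3 + \left(7 y - 7\right) = -3 + \left(-7 + 7 y\right) = -10 + 7 y$)
$D{\left(C \right)} = \frac{1}{\frac{5}{9} + C}$ ($D{\left(C \right)} = \frac{1}{- \frac{5}{-9} + C} = \frac{1}{\left(-5\right) \left(- \frac{1}{9}\right) + C} = \frac{1}{\frac{5}{9} + C}$)
$-10955 - D{\left(j{\left(-14 \right)} \right)} = -10955 - \frac{9}{5 + 9 \left(-10 + 7 \left(-14\right)\right)} = -10955 - \frac{9}{5 + 9 \left(-10 - 98\right)} = -10955 - \frac{9}{5 + 9 \left(-108\right)} = -10955 - \frac{9}{5 - 972} = -10955 - \frac{9}{-967} = -10955 - 9 \left(- \frac{1}{967}\right) = -10955 - - \frac{9}{967} = -10955 + \frac{9}{967} = - \frac{10593476}{967}$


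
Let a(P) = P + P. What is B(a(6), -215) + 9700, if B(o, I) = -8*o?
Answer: 9604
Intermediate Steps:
a(P) = 2*P
B(a(6), -215) + 9700 = -16*6 + 9700 = -8*12 + 9700 = -96 + 9700 = 9604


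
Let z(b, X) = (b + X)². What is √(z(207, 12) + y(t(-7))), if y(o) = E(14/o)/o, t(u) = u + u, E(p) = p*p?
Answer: √9400342/14 ≈ 219.00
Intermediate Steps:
E(p) = p²
t(u) = 2*u
y(o) = 196/o³ (y(o) = (14/o)²/o = (196/o²)/o = 196/o³)
z(b, X) = (X + b)²
√(z(207, 12) + y(t(-7))) = √((12 + 207)² + 196/(2*(-7))³) = √(219² + 196/(-14)³) = √(47961 + 196*(-1/2744)) = √(47961 - 1/14) = √(671453/14) = √9400342/14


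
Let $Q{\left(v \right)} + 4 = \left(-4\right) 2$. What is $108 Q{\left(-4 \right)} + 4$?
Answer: $-1292$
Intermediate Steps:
$Q{\left(v \right)} = -12$ ($Q{\left(v \right)} = -4 - 8 = -12$)
$108 Q{\left(-4 \right)} + 4 = 108 \left(-12\right) + 4 = -1296 + 4 = -1292$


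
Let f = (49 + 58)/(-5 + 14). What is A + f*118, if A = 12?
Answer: 12734/9 ≈ 1414.9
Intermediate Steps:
f = 107/9 ≈ 11.889
A + f*118 = 12 + (107/9)*118 = 12 + 12626/9 = 12734/9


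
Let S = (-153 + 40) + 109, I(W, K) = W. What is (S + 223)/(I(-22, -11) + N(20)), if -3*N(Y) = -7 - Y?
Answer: -219/13 ≈ -16.846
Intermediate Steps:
S = -4 (S = -113 + 109 = -4)
N(Y) = 7/3 + Y/3 (N(Y) = -(-7 - Y)/3 = 7/3 + Y/3)
(S + 223)/(I(-22, -11) + N(20)) = (-4 + 223)/(-22 + (7/3 + (1/3)*20)) = 219/(-22 + (7/3 + 20/3)) = 219/(-22 + 9) = 219/(-13) = 219*(-1/13) = -219/13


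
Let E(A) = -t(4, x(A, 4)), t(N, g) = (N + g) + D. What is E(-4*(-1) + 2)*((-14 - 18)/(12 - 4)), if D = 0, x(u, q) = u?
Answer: 40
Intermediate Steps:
t(N, g) = N + g (t(N, g) = (N + g) + 0 = N + g)
E(A) = -4 - A (E(A) = -(4 + A) = -4 - A)
E(-4*(-1) + 2)*((-14 - 18)/(12 - 4)) = (-4 - (-4*(-1) + 2))*((-14 - 18)/(12 - 4)) = (-4 - (4 + 2))*(-32/8) = (-4 - 1*6)*(-32*1/8) = (-4 - 6)*(-4) = -10*(-4) = 40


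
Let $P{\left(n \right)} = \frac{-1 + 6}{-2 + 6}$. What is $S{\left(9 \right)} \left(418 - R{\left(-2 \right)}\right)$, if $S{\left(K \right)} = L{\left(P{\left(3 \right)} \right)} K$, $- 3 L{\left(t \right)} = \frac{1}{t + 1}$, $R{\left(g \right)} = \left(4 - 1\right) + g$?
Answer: $-556$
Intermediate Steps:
$P{\left(n \right)} = \frac{5}{4}$
$R{\left(g \right)} = 3 + g$
$L{\left(t \right)} = - \frac{1}{3 \left(1 + t\right)}$ ($L{\left(t \right)} = - \frac{1}{3 \left(t + 1\right)} = - \frac{1}{3 \left(1 + t\right)}$)
$S{\left(K \right)} = - \frac{4 K}{27}$ ($S{\left(K \right)} = - \frac{1}{3 + 3 \cdot \frac{5}{4}} K = - \frac{1}{3 + \frac{15}{4}} K = - \frac{1}{\frac{27}{4}} K = \left(-1\right) \frac{4}{27} K = - \frac{4 K}{27}$)
$S{\left(9 \right)} \left(418 - R{\left(-2 \right)}\right) = \left(- \frac{4}{27}\right) 9 \left(418 - \left(3 - 2\right)\right) = - \frac{4 \left(418 - 1\right)}{3} = \left(- \frac{4}{3}\right) 417 = -556$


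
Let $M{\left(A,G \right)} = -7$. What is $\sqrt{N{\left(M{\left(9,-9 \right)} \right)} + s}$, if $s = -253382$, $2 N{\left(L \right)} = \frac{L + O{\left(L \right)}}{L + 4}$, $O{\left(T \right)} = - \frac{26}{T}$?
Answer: $\frac{i \sqrt{446964882}}{42} \approx 503.37 i$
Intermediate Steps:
$N{\left(L \right)} = \frac{L - \frac{26}{L}}{2 \left(4 + L\right)}$ ($N{\left(L \right)} = \frac{\left(L - \frac{26}{L}\right) \frac{1}{L + 4}}{2} = \frac{\left(L - \frac{26}{L}\right) \frac{1}{4 + L}}{2} = \frac{\frac{1}{4 + L} \left(L - \frac{26}{L}\right)}{2} = \frac{L - \frac{26}{L}}{2 \left(4 + L\right)}$)
$\sqrt{N{\left(M{\left(9,-9 \right)} \right)} + s} = \sqrt{\frac{-26 + \left(-7\right)^{2}}{2 \left(-7\right) \left(4 - 7\right)} - 253382} = \sqrt{\frac{1}{2} \left(- \frac{1}{7}\right) \frac{1}{-3} \left(-26 + 49\right) - 253382} = \sqrt{\frac{1}{2} \left(- \frac{1}{7}\right) \left(- \frac{1}{3}\right) 23 - 253382} = \sqrt{\frac{23}{42} - 253382} = \sqrt{- \frac{10642021}{42}} = \frac{i \sqrt{446964882}}{42}$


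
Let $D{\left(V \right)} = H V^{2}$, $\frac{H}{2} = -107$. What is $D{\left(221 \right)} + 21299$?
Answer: $-10430675$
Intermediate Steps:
$H = -214$ ($H = 2 \left(-107\right) = -214$)
$D{\left(V \right)} = - 214 V^{2}$
$D{\left(221 \right)} + 21299 = - 214 \cdot 221^{2} + 21299 = \left(-214\right) 48841 + 21299 = -10451974 + 21299 = -10430675$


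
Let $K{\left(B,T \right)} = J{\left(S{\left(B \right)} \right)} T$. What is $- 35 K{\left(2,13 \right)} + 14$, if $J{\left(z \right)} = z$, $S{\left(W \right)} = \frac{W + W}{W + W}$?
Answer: $-441$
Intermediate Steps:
$S{\left(W \right)} = 1$ ($S{\left(W \right)} = \frac{2 W}{2 W} = 2 W \frac{1}{2 W} = 1$)
$K{\left(B,T \right)} = T$ ($K{\left(B,T \right)} = 1 T = T$)
$- 35 K{\left(2,13 \right)} + 14 = \left(-35\right) 13 + 14 = -455 + 14 = -441$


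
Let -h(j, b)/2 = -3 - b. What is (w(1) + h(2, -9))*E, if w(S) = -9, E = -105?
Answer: 2205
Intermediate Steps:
h(j, b) = 6 + 2*b (h(j, b) = -2*(-3 - b) = 6 + 2*b)
(w(1) + h(2, -9))*E = (-9 + (6 + 2*(-9)))*(-105) = (-9 + (6 - 18))*(-105) = (-9 - 12)*(-105) = -21*(-105) = 2205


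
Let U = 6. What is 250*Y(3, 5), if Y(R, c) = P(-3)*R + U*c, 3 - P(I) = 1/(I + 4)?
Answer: 9000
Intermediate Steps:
P(I) = 3 - 1/(4 + I) (P(I) = 3 - 1/(I + 4) = 3 - 1/(4 + I))
Y(R, c) = 2*R + 6*c (Y(R, c) = ((11 + 3*(-3))/(4 - 3))*R + 6*c = ((11 - 9)/1)*R + 6*c = (1*2)*R + 6*c = 2*R + 6*c)
250*Y(3, 5) = 250*(2*3 + 6*5) = 250*(6 + 30) = 250*36 = 9000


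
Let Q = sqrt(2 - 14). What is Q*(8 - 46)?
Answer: -76*I*sqrt(3) ≈ -131.64*I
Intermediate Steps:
Q = 2*I*sqrt(3) (Q = sqrt(-12) = 2*I*sqrt(3) ≈ 3.4641*I)
Q*(8 - 46) = (2*I*sqrt(3))*(8 - 46) = (2*I*sqrt(3))*(-38) = -76*I*sqrt(3)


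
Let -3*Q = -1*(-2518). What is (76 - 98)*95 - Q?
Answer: -3752/3 ≈ -1250.7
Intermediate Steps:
Q = -2518/3 (Q = -(-1)*(-2518)/3 = -⅓*2518 = -2518/3 ≈ -839.33)
(76 - 98)*95 - Q = (76 - 98)*95 - 1*(-2518/3) = -22*95 + 2518/3 = -2090 + 2518/3 = -3752/3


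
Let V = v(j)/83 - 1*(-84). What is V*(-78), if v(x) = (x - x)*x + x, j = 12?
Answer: -544752/83 ≈ -6563.3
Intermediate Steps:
v(x) = x (v(x) = 0*x + x = 0 + x = x)
V = 6984/83 (V = 12/83 - 1*(-84) = 12*(1/83) + 84 = 12/83 + 84 = 6984/83 ≈ 84.145)
V*(-78) = (6984/83)*(-78) = -544752/83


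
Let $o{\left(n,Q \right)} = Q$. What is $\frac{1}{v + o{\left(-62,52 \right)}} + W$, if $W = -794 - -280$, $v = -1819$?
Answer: $- \frac{908239}{1767} \approx -514.0$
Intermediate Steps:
$W = -514$ ($W = -794 + 280 = -514$)
$\frac{1}{v + o{\left(-62,52 \right)}} + W = \frac{1}{-1819 + 52} - 514 = \frac{1}{-1767} - 514 = - \frac{1}{1767} - 514 = - \frac{908239}{1767}$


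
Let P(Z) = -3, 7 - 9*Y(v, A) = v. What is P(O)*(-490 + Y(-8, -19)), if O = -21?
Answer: 1465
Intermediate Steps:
Y(v, A) = 7/9 - v/9
P(O)*(-490 + Y(-8, -19)) = -3*(-490 + (7/9 - 1/9*(-8))) = -3*(-490 + (7/9 + 8/9)) = -3*(-490 + 5/3) = -3*(-1465/3) = 1465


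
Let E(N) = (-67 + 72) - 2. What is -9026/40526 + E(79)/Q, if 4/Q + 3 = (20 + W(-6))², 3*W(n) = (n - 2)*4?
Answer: 15284935/243156 ≈ 62.861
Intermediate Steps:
W(n) = -8/3 + 4*n/3 (W(n) = ((n - 2)*4)/3 = ((-2 + n)*4)/3 = (-8 + 4*n)/3 = -8/3 + 4*n/3)
Q = 36/757 (Q = 4/(-3 + (20 + (-8/3 + (4/3)*(-6)))²) = 4/(-3 + (20 + (-8/3 - 8))²) = 4/(-3 + (20 - 32/3)²) = 4/(-3 + (28/3)²) = 4/(-3 + 784/9) = 4/(757/9) = 4*(9/757) = 36/757 ≈ 0.047556)
E(N) = 3 (E(N) = 5 - 2 = 3)
-9026/40526 + E(79)/Q = -9026/40526 + 3/(36/757) = -9026*1/40526 + 3*(757/36) = -4513/20263 + 757/12 = 15284935/243156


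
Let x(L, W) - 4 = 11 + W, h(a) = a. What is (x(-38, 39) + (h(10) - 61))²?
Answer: 9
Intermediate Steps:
x(L, W) = 15 + W (x(L, W) = 4 + (11 + W) = 15 + W)
(x(-38, 39) + (h(10) - 61))² = ((15 + 39) + (10 - 61))² = (54 - 51)² = 3² = 9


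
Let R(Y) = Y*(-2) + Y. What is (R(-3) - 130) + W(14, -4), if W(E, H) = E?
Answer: -113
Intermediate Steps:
R(Y) = -Y (R(Y) = -2*Y + Y = -Y)
(R(-3) - 130) + W(14, -4) = (-1*(-3) - 130) + 14 = (3 - 130) + 14 = -127 + 14 = -113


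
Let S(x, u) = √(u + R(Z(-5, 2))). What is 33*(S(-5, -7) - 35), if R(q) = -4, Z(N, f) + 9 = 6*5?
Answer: -1155 + 33*I*√11 ≈ -1155.0 + 109.45*I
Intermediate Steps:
Z(N, f) = 21 (Z(N, f) = -9 + 6*5 = -9 + 30 = 21)
S(x, u) = √(-4 + u) (S(x, u) = √(u - 4) = √(-4 + u))
33*(S(-5, -7) - 35) = 33*(√(-4 - 7) - 35) = 33*(√(-11) - 35) = 33*(I*√11 - 35) = 33*(-35 + I*√11) = -1155 + 33*I*√11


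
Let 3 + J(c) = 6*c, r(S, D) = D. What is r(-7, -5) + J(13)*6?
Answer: 445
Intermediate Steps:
J(c) = -3 + 6*c
r(-7, -5) + J(13)*6 = -5 + (-3 + 6*13)*6 = -5 + (-3 + 78)*6 = -5 + 75*6 = -5 + 450 = 445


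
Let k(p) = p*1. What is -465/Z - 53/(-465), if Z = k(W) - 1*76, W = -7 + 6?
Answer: 220306/35805 ≈ 6.1529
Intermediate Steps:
W = -1
k(p) = p
Z = -77 (Z = -1 - 1*76 = -1 - 76 = -77)
-465/Z - 53/(-465) = -465/(-77) - 53/(-465) = -465*(-1/77) - 53*(-1/465) = 465/77 + 53/465 = 220306/35805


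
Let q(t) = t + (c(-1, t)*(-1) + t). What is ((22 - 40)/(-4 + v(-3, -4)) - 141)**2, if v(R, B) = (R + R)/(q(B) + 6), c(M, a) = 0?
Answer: 15129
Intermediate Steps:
q(t) = 2*t (q(t) = t + (0*(-1) + t) = t + (0 + t) = t + t = 2*t)
v(R, B) = 2*R/(6 + 2*B) (v(R, B) = (R + R)/(2*B + 6) = (2*R)/(6 + 2*B) = 2*R/(6 + 2*B))
((22 - 40)/(-4 + v(-3, -4)) - 141)**2 = ((22 - 40)/(-4 - 3/(3 - 4)) - 141)**2 = (-18/(-4 - 3/(-1)) - 141)**2 = (-18/(-4 - 3*(-1)) - 141)**2 = (-18/(-4 + 3) - 141)**2 = (-18/(-1) - 141)**2 = (-18*(-1) - 141)**2 = (18 - 141)**2 = (-123)**2 = 15129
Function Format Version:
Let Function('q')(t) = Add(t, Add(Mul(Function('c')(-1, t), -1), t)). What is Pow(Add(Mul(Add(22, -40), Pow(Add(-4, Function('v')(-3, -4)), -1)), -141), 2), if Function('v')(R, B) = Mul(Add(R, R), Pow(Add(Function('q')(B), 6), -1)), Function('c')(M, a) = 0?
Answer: 15129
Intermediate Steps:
Function('q')(t) = Mul(2, t) (Function('q')(t) = Add(t, Add(Mul(0, -1), t)) = Add(t, Add(0, t)) = Add(t, t) = Mul(2, t))
Function('v')(R, B) = Mul(2, R, Pow(Add(6, Mul(2, B)), -1)) (Function('v')(R, B) = Mul(Add(R, R), Pow(Add(Mul(2, B), 6), -1)) = Mul(Mul(2, R), Pow(Add(6, Mul(2, B)), -1)) = Mul(2, R, Pow(Add(6, Mul(2, B)), -1)))
Pow(Add(Mul(Add(22, -40), Pow(Add(-4, Function('v')(-3, -4)), -1)), -141), 2) = Pow(Add(Mul(Add(22, -40), Pow(Add(-4, Mul(-3, Pow(Add(3, -4), -1))), -1)), -141), 2) = Pow(Add(Mul(-18, Pow(Add(-4, Mul(-3, Pow(-1, -1))), -1)), -141), 2) = Pow(Add(Mul(-18, Pow(Add(-4, Mul(-3, -1)), -1)), -141), 2) = Pow(Add(Mul(-18, Pow(Add(-4, 3), -1)), -141), 2) = Pow(Add(Mul(-18, Pow(-1, -1)), -141), 2) = Pow(Add(Mul(-18, -1), -141), 2) = Pow(Add(18, -141), 2) = Pow(-123, 2) = 15129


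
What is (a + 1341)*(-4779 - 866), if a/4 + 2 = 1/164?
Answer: -308521830/41 ≈ -7.5249e+6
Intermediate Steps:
a = -327/41 (a = -8 + 4/164 = -8 + 4*(1/164) = -8 + 1/41 = -327/41 ≈ -7.9756)
(a + 1341)*(-4779 - 866) = (-327/41 + 1341)*(-4779 - 866) = (54654/41)*(-5645) = -308521830/41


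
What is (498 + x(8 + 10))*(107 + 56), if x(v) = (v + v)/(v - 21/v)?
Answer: 8233782/101 ≈ 81523.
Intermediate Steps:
x(v) = 2*v/(v - 21/v) (x(v) = (2*v)/(v - 21/v) = 2*v/(v - 21/v))
(498 + x(8 + 10))*(107 + 56) = (498 + 2*(8 + 10)²/(-21 + (8 + 10)²))*(107 + 56) = (498 + 2*18²/(-21 + 18²))*163 = (498 + 2*324/(-21 + 324))*163 = (498 + 2*324/303)*163 = (498 + 2*324*(1/303))*163 = (498 + 216/101)*163 = (50514/101)*163 = 8233782/101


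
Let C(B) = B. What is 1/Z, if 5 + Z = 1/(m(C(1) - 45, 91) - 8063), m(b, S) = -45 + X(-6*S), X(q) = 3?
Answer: -8105/40526 ≈ -0.20000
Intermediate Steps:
m(b, S) = -42 (m(b, S) = -45 + 3 = -42)
Z = -40526/8105 (Z = -5 + 1/(-42 - 8063) = -5 + 1/(-8105) = -5 - 1/8105 = -40526/8105 ≈ -5.0001)
1/Z = 1/(-40526/8105) = -8105/40526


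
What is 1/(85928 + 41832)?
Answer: 1/127760 ≈ 7.8272e-6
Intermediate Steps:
1/(85928 + 41832) = 1/127760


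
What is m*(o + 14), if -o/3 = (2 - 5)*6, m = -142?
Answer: -9656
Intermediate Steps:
o = 54 (o = -3*(2 - 5)*6 = -(-9)*6 = -3*(-18) = 54)
m*(o + 14) = -142*(54 + 14) = -142*68 = -9656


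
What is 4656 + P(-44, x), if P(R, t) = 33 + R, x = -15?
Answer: 4645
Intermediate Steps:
4656 + P(-44, x) = 4656 + (33 - 44) = 4656 - 11 = 4645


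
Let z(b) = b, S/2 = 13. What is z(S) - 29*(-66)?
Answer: 1940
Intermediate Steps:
S = 26 (S = 2*13 = 26)
z(S) - 29*(-66) = 26 - 29*(-66) = 26 + 1914 = 1940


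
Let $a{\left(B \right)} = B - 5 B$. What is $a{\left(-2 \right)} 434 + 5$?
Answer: $3477$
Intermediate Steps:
$a{\left(B \right)} = - 4 B$
$a{\left(-2 \right)} 434 + 5 = \left(-4\right) \left(-2\right) 434 + 5 = 8 \cdot 434 + 5 = 3472 + 5 = 3477$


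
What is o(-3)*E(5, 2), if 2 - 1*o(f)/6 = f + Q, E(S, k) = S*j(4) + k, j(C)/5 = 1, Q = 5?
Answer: 0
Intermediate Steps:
j(C) = 5 (j(C) = 5*1 = 5)
E(S, k) = k + 5*S (E(S, k) = S*5 + k = 5*S + k = k + 5*S)
o(f) = -18 - 6*f (o(f) = 12 - 6*(f + 5) = 12 - 6*(5 + f) = 12 + (-30 - 6*f) = -18 - 6*f)
o(-3)*E(5, 2) = (-18 - 6*(-3))*(2 + 5*5) = (-18 + 18)*(2 + 25) = 0*27 = 0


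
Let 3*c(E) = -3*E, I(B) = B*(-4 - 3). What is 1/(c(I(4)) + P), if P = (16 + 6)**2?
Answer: 1/512 ≈ 0.0019531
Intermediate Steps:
I(B) = -7*B (I(B) = B*(-7) = -7*B)
P = 484 (P = 22**2 = 484)
c(E) = -E (c(E) = (-3*E)/3 = -E)
1/(c(I(4)) + P) = 1/(-(-7)*4 + 484) = 1/(-1*(-28) + 484) = 1/(28 + 484) = 1/512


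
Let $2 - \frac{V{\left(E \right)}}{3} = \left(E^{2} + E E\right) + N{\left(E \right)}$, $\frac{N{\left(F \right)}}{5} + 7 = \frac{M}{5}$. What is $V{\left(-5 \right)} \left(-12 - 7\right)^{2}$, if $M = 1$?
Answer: $-15162$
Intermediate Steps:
$N{\left(F \right)} = -34$ ($N{\left(F \right)} = -35 + 5 \cdot 1 \cdot \frac{1}{5} = -35 + 5 \cdot \frac{1}{5} = -35 + 1 = -34$)
$V{\left(E \right)} = 108 - 6 E^{2}$ ($V{\left(E \right)} = 6 - 3 \left(\left(E^{2} + E E\right) - 34\right) = 6 - 3 \left(\left(E^{2} + E^{2}\right) - 34\right) = 6 - 3 \left(2 E^{2} - 34\right) = 6 - 3 \left(-34 + 2 E^{2}\right) = 6 - \left(-102 + 6 E^{2}\right) = 108 - 6 E^{2}$)
$V{\left(-5 \right)} \left(-12 - 7\right)^{2} = \left(108 - 6 \left(-5\right)^{2}\right) \left(-12 - 7\right)^{2} = \left(108 - 150\right) \left(-19\right)^{2} = \left(108 - 150\right) 361 = \left(-42\right) 361 = -15162$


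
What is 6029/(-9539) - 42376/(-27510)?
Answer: 119183437/131208945 ≈ 0.90835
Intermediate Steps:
6029/(-9539) - 42376/(-27510) = 6029*(-1/9539) - 42376*(-1/27510) = -6029/9539 + 21188/13755 = 119183437/131208945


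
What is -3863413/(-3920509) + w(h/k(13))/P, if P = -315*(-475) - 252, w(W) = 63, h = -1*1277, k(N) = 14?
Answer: 9164072732/9295526839 ≈ 0.98586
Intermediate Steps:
h = -1277
P = 149373 (P = 149625 - 252 = 149373)
-3863413/(-3920509) + w(h/k(13))/P = -3863413/(-3920509) + 63/149373 = -3863413*(-1/3920509) + 63*(1/149373) = 3863413/3920509 + 1/2371 = 9164072732/9295526839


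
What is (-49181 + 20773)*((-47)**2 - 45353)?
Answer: 1225634752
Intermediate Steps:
(-49181 + 20773)*((-47)**2 - 45353) = -28408*(2209 - 45353) = -28408*(-43144) = 1225634752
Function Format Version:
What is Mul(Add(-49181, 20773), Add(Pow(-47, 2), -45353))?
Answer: 1225634752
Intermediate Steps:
Mul(Add(-49181, 20773), Add(Pow(-47, 2), -45353)) = Mul(-28408, Add(2209, -45353)) = Mul(-28408, -43144) = 1225634752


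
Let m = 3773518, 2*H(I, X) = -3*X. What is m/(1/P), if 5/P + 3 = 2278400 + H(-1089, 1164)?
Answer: 18867590/2276651 ≈ 8.2874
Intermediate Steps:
H(I, X) = -3*X/2 (H(I, X) = (-3*X)/2 = -3*X/2)
P = 5/2276651 (P = 5/(-3 + (2278400 - 3/2*1164)) = 5/(-3 + (2278400 - 1746)) = 5/(-3 + 2276654) = 5/2276651 ≈ 2.1962e-6)
m/(1/P) = 3773518/(1/(5/2276651)) = 3773518/(2276651/5) = 3773518*(5/2276651) = 18867590/2276651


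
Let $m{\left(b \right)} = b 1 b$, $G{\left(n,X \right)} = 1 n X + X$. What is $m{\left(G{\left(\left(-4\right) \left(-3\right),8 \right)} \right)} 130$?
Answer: $1406080$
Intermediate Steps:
$G{\left(n,X \right)} = X + X n$ ($G{\left(n,X \right)} = n X + X = X n + X = X + X n$)
$m{\left(b \right)} = b^{2}$ ($m{\left(b \right)} = b b = b^{2}$)
$m{\left(G{\left(\left(-4\right) \left(-3\right),8 \right)} \right)} 130 = \left(8 \left(1 - -12\right)\right)^{2} \cdot 130 = \left(8 \left(1 + 12\right)\right)^{2} \cdot 130 = \left(8 \cdot 13\right)^{2} \cdot 130 = 104^{2} \cdot 130 = 10816 \cdot 130 = 1406080$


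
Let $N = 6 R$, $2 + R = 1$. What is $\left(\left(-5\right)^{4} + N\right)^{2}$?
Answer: $383161$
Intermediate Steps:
$R = -1$ ($R = -2 + 1 = -1$)
$N = -6$ ($N = 6 \left(-1\right) = -6$)
$\left(\left(-5\right)^{4} + N\right)^{2} = \left(\left(-5\right)^{4} - 6\right)^{2} = \left(625 - 6\right)^{2} = 619^{2} = 383161$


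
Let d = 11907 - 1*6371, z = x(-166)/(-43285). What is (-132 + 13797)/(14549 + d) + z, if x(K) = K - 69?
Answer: 7949460/11591723 ≈ 0.68579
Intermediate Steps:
x(K) = -69 + K
z = 47/8657 (z = (-69 - 166)/(-43285) = -235*(-1/43285) = 47/8657 ≈ 0.0054291)
d = 5536 (d = 11907 - 6371 = 5536)
(-132 + 13797)/(14549 + d) + z = (-132 + 13797)/(14549 + 5536) + 47/8657 = 13665/20085 + 47/8657 = 13665*(1/20085) + 47/8657 = 911/1339 + 47/8657 = 7949460/11591723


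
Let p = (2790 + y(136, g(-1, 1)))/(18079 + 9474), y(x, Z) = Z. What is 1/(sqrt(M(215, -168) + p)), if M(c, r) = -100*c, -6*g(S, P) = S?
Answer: -I*sqrt(587593116577362)/3554320259 ≈ -0.00682*I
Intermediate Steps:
g(S, P) = -S/6
p = 16741/165318 (p = (2790 - 1/6*(-1))/(18079 + 9474) = (2790 + 1/6)/27553 = (16741/6)*(1/27553) = 16741/165318 ≈ 0.10127)
1/(sqrt(M(215, -168) + p)) = 1/(sqrt(-100*215 + 16741/165318)) = 1/(sqrt(-21500 + 16741/165318)) = 1/(sqrt(-3554320259/165318)) = 1/(I*sqrt(587593116577362)/165318) = -I*sqrt(587593116577362)/3554320259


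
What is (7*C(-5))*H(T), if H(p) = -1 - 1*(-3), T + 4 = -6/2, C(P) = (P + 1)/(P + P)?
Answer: 28/5 ≈ 5.6000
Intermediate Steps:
C(P) = (1 + P)/(2*P) (C(P) = (1 + P)/((2*P)) = (1 + P)*(1/(2*P)) = (1 + P)/(2*P))
T = -7 (T = -4 - 6/2 = -4 - 6*½ = -4 - 3 = -7)
H(p) = 2 (H(p) = -1 + 3 = 2)
(7*C(-5))*H(T) = (7*((½)*(1 - 5)/(-5)))*2 = (7*((½)*(-⅕)*(-4)))*2 = (7*(⅖))*2 = (14/5)*2 = 28/5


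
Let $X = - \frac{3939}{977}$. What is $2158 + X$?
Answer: $\frac{2104427}{977} \approx 2154.0$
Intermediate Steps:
$X = - \frac{3939}{977}$ ($X = \left(-3939\right) \frac{1}{977} = - \frac{3939}{977} \approx -4.0317$)
$2158 + X = 2158 - \frac{3939}{977} = \frac{2104427}{977}$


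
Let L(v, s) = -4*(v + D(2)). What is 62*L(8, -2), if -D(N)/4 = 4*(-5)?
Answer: -21824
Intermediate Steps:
D(N) = 80 (D(N) = -16*(-5) = -4*(-20) = 80)
L(v, s) = -320 - 4*v (L(v, s) = -4*(v + 80) = -4*(80 + v) = -320 - 4*v)
62*L(8, -2) = 62*(-320 - 4*8) = 62*(-320 - 32) = 62*(-352) = -21824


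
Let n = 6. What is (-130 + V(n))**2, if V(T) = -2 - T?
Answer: 19044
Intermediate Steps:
(-130 + V(n))**2 = (-130 + (-2 - 1*6))**2 = (-130 + (-2 - 6))**2 = (-130 - 8)**2 = (-138)**2 = 19044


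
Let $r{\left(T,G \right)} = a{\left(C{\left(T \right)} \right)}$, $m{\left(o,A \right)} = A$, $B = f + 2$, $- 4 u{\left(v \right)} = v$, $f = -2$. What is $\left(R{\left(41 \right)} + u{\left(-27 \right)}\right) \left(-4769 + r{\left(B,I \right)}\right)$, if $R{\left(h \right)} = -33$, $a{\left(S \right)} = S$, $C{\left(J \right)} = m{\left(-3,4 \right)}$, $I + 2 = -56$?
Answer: $\frac{500325}{4} \approx 1.2508 \cdot 10^{5}$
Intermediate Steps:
$I = -58$ ($I = -2 - 56 = -58$)
$u{\left(v \right)} = - \frac{v}{4}$
$B = 0$ ($B = -2 + 2 = 0$)
$C{\left(J \right)} = 4$
$r{\left(T,G \right)} = 4$
$\left(R{\left(41 \right)} + u{\left(-27 \right)}\right) \left(-4769 + r{\left(B,I \right)}\right) = \left(-33 - - \frac{27}{4}\right) \left(-4769 + 4\right) = \left(-33 + \frac{27}{4}\right) \left(-4765\right) = \left(- \frac{105}{4}\right) \left(-4765\right) = \frac{500325}{4}$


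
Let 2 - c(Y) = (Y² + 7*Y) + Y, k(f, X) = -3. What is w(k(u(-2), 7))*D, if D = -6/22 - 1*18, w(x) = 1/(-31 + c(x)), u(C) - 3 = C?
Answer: 201/154 ≈ 1.3052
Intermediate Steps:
u(C) = 3 + C
c(Y) = 2 - Y² - 8*Y (c(Y) = 2 - ((Y² + 7*Y) + Y) = 2 - (Y² + 8*Y) = 2 + (-Y² - 8*Y) = 2 - Y² - 8*Y)
w(x) = 1/(-29 - x² - 8*x) (w(x) = 1/(-31 + (2 - x² - 8*x)) = 1/(-29 - x² - 8*x))
D = -201/11 (D = -6*1/22 - 18 = -3/11 - 18 = -201/11 ≈ -18.273)
w(k(u(-2), 7))*D = -1/(29 + (-3)² + 8*(-3))*(-201/11) = -1/(29 + 9 - 24)*(-201/11) = -1/14*(-201/11) = 201/154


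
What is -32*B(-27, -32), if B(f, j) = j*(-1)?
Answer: -1024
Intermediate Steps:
B(f, j) = -j
-32*B(-27, -32) = -(-32)*(-32) = -32*32 = -1024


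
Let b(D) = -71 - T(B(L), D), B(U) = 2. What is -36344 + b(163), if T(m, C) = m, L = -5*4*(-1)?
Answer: -36417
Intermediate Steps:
L = 20 (L = -20*(-1) = 20)
b(D) = -73 (b(D) = -71 - 1*2 = -71 - 2 = -73)
-36344 + b(163) = -36344 - 73 = -36417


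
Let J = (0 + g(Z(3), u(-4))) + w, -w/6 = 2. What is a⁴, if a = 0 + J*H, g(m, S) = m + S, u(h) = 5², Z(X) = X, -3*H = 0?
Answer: 0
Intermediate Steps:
H = 0 (H = -⅓*0 = 0)
u(h) = 25
g(m, S) = S + m
w = -12 (w = -6*2 = -12)
J = 16 (J = (0 + (25 + 3)) - 12 = (0 + 28) - 12 = 28 - 12 = 16)
a = 0 (a = 0 + 16*0 = 0 + 0 = 0)
a⁴ = 0⁴ = 0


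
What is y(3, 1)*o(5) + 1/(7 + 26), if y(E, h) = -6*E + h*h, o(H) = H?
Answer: -2804/33 ≈ -84.970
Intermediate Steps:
y(E, h) = h² - 6*E (y(E, h) = -6*E + h² = h² - 6*E)
y(3, 1)*o(5) + 1/(7 + 26) = (1² - 6*3)*5 + 1/(7 + 26) = (1 - 18)*5 + 1/33 = -17*5 + 1/33 = -85 + 1/33 = -2804/33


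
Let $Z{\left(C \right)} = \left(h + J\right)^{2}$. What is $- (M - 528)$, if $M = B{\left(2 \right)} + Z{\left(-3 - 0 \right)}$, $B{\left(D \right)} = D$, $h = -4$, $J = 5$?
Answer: $525$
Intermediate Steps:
$Z{\left(C \right)} = 1$ ($Z{\left(C \right)} = \left(-4 + 5\right)^{2} = 1^{2} = 1$)
$M = 3$ ($M = 2 + 1 = 3$)
$- (M - 528) = - (3 - 528) = \left(-1\right) \left(-525\right) = 525$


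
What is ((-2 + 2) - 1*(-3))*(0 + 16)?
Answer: 48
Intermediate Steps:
((-2 + 2) - 1*(-3))*(0 + 16) = (0 + 3)*16 = 3*16 = 48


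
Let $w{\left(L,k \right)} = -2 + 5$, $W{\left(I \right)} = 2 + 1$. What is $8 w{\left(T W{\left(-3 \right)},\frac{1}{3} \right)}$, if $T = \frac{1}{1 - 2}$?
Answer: $24$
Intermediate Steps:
$W{\left(I \right)} = 3$
$T = -1$ ($T = \frac{1}{-1} = -1$)
$w{\left(L,k \right)} = 3$
$8 w{\left(T W{\left(-3 \right)},\frac{1}{3} \right)} = 8 \cdot 3 = 24$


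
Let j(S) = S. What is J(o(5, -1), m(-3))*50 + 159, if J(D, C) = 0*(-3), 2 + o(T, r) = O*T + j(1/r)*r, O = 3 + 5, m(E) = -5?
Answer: 159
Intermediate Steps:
O = 8
o(T, r) = -1 + 8*T (o(T, r) = -2 + (8*T + r/r) = -2 + (8*T + 1) = -2 + (1 + 8*T) = -1 + 8*T)
J(D, C) = 0
J(o(5, -1), m(-3))*50 + 159 = 0*50 + 159 = 0 + 159 = 159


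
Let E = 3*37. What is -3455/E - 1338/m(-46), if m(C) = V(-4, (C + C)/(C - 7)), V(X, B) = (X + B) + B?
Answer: 3887357/1554 ≈ 2501.5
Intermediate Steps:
E = 111
V(X, B) = X + 2*B (V(X, B) = (B + X) + B = X + 2*B)
m(C) = -4 + 4*C/(-7 + C) (m(C) = -4 + 2*((C + C)/(C - 7)) = -4 + 2*((2*C)/(-7 + C)) = -4 + 2*(2*C/(-7 + C)) = -4 + 4*C/(-7 + C))
-3455/E - 1338/m(-46) = -3455/111 - 1338/(28/(-7 - 46)) = -3455*1/111 - 1338/(28/(-53)) = -3455/111 - 1338/(28*(-1/53)) = -3455/111 - 1338/(-28/53) = -3455/111 - 1338*(-53/28) = -3455/111 + 35457/14 = 3887357/1554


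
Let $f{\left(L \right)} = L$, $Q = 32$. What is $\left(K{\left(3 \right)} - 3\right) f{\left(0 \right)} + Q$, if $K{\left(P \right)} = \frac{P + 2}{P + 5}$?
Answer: $32$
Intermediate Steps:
$K{\left(P \right)} = \frac{2 + P}{5 + P}$
$\left(K{\left(3 \right)} - 3\right) f{\left(0 \right)} + Q = \left(\frac{2 + 3}{5 + 3} - 3\right) 0 + 32 = \left(\frac{1}{8} \cdot 5 - 3\right) 0 + 32 = \left(\frac{5}{8} - 3\right) 0 + 32 = \left(- \frac{19}{8}\right) 0 + 32 = 0 + 32 = 32$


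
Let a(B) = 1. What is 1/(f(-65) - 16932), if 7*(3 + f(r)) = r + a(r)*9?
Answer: -1/16943 ≈ -5.9021e-5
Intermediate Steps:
f(r) = -12/7 + r/7 (f(r) = -3 + (r + 1*9)/7 = -3 + (r + 9)/7 = -3 + (9 + r)/7 = -3 + (9/7 + r/7) = -12/7 + r/7)
1/(f(-65) - 16932) = 1/((-12/7 + (⅐)*(-65)) - 16932) = 1/((-12/7 - 65/7) - 16932) = 1/(-11 - 16932) = 1/(-16943) = -1/16943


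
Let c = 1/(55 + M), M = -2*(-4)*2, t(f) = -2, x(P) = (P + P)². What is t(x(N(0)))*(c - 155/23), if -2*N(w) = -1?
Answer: 21964/1633 ≈ 13.450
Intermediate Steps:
N(w) = ½ (N(w) = -½*(-1) = ½)
x(P) = 4*P² (x(P) = (2*P)² = 4*P²)
M = 16 (M = 8*2 = 16)
c = 1/71 (c = 1/(55 + 16) = 1/71 ≈ 0.014085)
t(x(N(0)))*(c - 155/23) = -2*(1/71 - 155/23) = -2*(-10982/1633) = 21964/1633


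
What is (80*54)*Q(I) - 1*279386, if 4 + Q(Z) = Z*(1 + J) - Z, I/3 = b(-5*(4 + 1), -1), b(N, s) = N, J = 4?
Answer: -1592666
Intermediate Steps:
I = -75 (I = 3*(-5*(4 + 1)) = 3*(-5*5) = 3*(-25) = -75)
Q(Z) = -4 + 4*Z (Q(Z) = -4 + (Z*(1 + 4) - Z) = -4 + (Z*5 - Z) = -4 + (5*Z - Z) = -4 + 4*Z)
(80*54)*Q(I) - 1*279386 = (80*54)*(-4 + 4*(-75)) - 1*279386 = 4320*(-4 - 300) - 279386 = 4320*(-304) - 279386 = -1313280 - 279386 = -1592666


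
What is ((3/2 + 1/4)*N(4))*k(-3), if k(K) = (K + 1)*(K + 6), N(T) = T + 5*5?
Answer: -609/2 ≈ -304.50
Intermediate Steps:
N(T) = 25 + T (N(T) = T + 25 = 25 + T)
k(K) = (1 + K)*(6 + K)
((3/2 + 1/4)*N(4))*k(-3) = ((3/2 + 1/4)*(25 + 4))*(6 + (-3)² + 7*(-3)) = ((3*(½) + 1*(¼))*29)*(6 + 9 - 21) = ((3/2 + ¼)*29)*(-6) = ((7/4)*29)*(-6) = (203/4)*(-6) = -609/2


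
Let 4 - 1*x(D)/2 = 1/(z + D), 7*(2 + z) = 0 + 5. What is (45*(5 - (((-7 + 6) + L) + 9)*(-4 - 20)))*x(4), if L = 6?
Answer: 2117610/19 ≈ 1.1145e+5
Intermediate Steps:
z = -9/7 (z = -2 + (0 + 5)/7 = -2 + (⅐)*5 = -2 + 5/7 = -9/7 ≈ -1.2857)
x(D) = 8 - 2/(-9/7 + D)
(45*(5 - (((-7 + 6) + L) + 9)*(-4 - 20)))*x(4) = (45*(5 - (((-7 + 6) + 6) + 9)*(-4 - 20)))*(2*(-43 + 28*4)/(-9 + 7*4)) = (45*(5 - ((-1 + 6) + 9)*(-24)))*(2*(-43 + 112)/(-9 + 28)) = (45*(5 - (5 + 9)*(-24)))*(2*69/19) = (45*(5 - 14*(-24)))*(2*(1/19)*69) = (45*(5 - 1*(-336)))*(138/19) = (45*(5 + 336))*(138/19) = (45*341)*(138/19) = 15345*(138/19) = 2117610/19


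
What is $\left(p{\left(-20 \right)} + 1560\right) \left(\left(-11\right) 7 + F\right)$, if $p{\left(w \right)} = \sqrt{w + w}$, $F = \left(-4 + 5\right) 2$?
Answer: $-117000 - 150 i \sqrt{10} \approx -1.17 \cdot 10^{5} - 474.34 i$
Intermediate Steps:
$F = 2$ ($F = 1 \cdot 2 = 2$)
$p{\left(w \right)} = \sqrt{2} \sqrt{w}$ ($p{\left(w \right)} = \sqrt{2 w} = \sqrt{2} \sqrt{w}$)
$\left(p{\left(-20 \right)} + 1560\right) \left(\left(-11\right) 7 + F\right) = \left(\sqrt{2} \sqrt{-20} + 1560\right) \left(\left(-11\right) 7 + 2\right) = \left(\sqrt{2} \cdot 2 i \sqrt{5} + 1560\right) \left(-77 + 2\right) = \left(2 i \sqrt{10} + 1560\right) \left(-75\right) = \left(1560 + 2 i \sqrt{10}\right) \left(-75\right) = -117000 - 150 i \sqrt{10}$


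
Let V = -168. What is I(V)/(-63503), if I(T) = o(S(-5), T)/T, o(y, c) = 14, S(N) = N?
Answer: 1/762036 ≈ 1.3123e-6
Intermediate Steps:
I(T) = 14/T
I(V)/(-63503) = (14/(-168))/(-63503) = (14*(-1/168))*(-1/63503) = -1/12*(-1/63503) = 1/762036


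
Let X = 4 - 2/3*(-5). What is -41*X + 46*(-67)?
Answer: -10148/3 ≈ -3382.7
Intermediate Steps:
X = 22/3 (X = 4 - 2*⅓*(-5) = 4 - ⅔*(-5) = 4 + 10/3 = 22/3 ≈ 7.3333)
-41*X + 46*(-67) = -41*22/3 + 46*(-67) = -902/3 - 3082 = -10148/3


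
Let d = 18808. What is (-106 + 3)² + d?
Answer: 29417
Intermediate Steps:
(-106 + 3)² + d = (-106 + 3)² + 18808 = (-103)² + 18808 = 10609 + 18808 = 29417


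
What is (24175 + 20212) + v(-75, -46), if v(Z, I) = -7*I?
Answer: 44709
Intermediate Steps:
(24175 + 20212) + v(-75, -46) = (24175 + 20212) - 7*(-46) = 44387 + 322 = 44709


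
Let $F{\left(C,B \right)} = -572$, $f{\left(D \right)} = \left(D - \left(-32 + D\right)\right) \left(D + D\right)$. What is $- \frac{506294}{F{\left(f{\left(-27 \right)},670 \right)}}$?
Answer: $\frac{253147}{286} \approx 885.13$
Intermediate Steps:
$f{\left(D \right)} = 64 D$ ($f{\left(D \right)} = 32 \cdot 2 D = 64 D$)
$- \frac{506294}{F{\left(f{\left(-27 \right)},670 \right)}} = - \frac{506294}{-572} = \left(-506294\right) \left(- \frac{1}{572}\right) = \frac{253147}{286}$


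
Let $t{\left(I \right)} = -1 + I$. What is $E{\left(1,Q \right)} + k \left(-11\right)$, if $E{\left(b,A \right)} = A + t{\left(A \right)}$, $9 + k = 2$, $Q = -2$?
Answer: $72$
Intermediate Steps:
$k = -7$ ($k = -9 + 2 = -7$)
$E{\left(b,A \right)} = -1 + 2 A$ ($E{\left(b,A \right)} = A + \left(-1 + A\right) = -1 + 2 A$)
$E{\left(1,Q \right)} + k \left(-11\right) = \left(-1 + 2 \left(-2\right)\right) - -77 = \left(-1 - 4\right) + 77 = -5 + 77 = 72$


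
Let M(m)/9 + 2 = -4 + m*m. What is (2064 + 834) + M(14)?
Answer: 4608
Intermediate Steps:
M(m) = -54 + 9*m**2 (M(m) = -18 + 9*(-4 + m*m) = -18 + 9*(-4 + m**2) = -18 + (-36 + 9*m**2) = -54 + 9*m**2)
(2064 + 834) + M(14) = (2064 + 834) + (-54 + 9*14**2) = 2898 + (-54 + 9*196) = 2898 + (-54 + 1764) = 2898 + 1710 = 4608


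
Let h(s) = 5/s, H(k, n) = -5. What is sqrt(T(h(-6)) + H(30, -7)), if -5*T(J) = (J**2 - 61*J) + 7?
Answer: I*sqrt(15035)/30 ≈ 4.0872*I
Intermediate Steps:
T(J) = -7/5 - J**2/5 + 61*J/5 (T(J) = -((J**2 - 61*J) + 7)/5 = -(7 + J**2 - 61*J)/5 = -7/5 - J**2/5 + 61*J/5)
sqrt(T(h(-6)) + H(30, -7)) = sqrt((-7/5 - (5/(-6))**2/5 + 61*(5/(-6))/5) - 5) = sqrt((-7/5 - (5*(-1/6))**2/5 + 61*(5*(-1/6))/5) - 5) = sqrt((-7/5 - (-5/6)**2/5 + (61/5)*(-5/6)) - 5) = sqrt((-7/5 - 1/5*25/36 - 61/6) - 5) = sqrt((-7/5 - 5/36 - 61/6) - 5) = sqrt(-2107/180 - 5) = sqrt(-3007/180) = I*sqrt(15035)/30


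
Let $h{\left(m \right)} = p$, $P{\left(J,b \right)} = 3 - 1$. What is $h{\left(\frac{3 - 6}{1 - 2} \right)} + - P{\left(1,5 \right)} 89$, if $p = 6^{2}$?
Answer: $-142$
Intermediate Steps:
$P{\left(J,b \right)} = 2$
$p = 36$
$h{\left(m \right)} = 36$
$h{\left(\frac{3 - 6}{1 - 2} \right)} + - P{\left(1,5 \right)} 89 = 36 + \left(-1\right) 2 \cdot 89 = 36 - 178 = -142$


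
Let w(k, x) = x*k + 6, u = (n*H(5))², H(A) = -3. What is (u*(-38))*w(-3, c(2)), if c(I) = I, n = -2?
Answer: 0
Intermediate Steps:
u = 36 (u = (-2*(-3))² = 6² = 36)
w(k, x) = 6 + k*x (w(k, x) = k*x + 6 = 6 + k*x)
(u*(-38))*w(-3, c(2)) = (36*(-38))*(6 - 3*2) = -1368*(6 - 6) = -1368*0 = 0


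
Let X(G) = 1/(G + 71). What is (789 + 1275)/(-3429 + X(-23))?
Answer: -99072/164591 ≈ -0.60193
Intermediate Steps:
X(G) = 1/(71 + G)
(789 + 1275)/(-3429 + X(-23)) = (789 + 1275)/(-3429 + 1/(71 - 23)) = 2064/(-3429 + 1/48) = 2064/(-164591/48) = 2064*(-48/164591) = -99072/164591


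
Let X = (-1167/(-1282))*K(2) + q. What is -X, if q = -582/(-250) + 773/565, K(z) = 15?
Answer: -314188781/18108250 ≈ -17.351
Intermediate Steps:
q = 52208/14125 (q = -582*(-1/250) + 773*(1/565) = 291/125 + 773/565 = 52208/14125 ≈ 3.6961)
X = 314188781/18108250 (X = -1167/(-1282)*15 + 52208/14125 = -1167*(-1/1282)*15 + 52208/14125 = (1167/1282)*15 + 52208/14125 = 17505/1282 + 52208/14125 = 314188781/18108250 ≈ 17.351)
-X = -1*314188781/18108250 = -314188781/18108250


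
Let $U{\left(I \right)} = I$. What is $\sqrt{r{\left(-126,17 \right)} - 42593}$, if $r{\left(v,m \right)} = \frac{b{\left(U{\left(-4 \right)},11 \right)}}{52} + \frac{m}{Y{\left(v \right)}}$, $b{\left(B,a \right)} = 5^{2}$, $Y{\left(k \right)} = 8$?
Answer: $\frac{i \sqrt{115164426}}{52} \approx 206.37 i$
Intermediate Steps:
$b{\left(B,a \right)} = 25$
$r{\left(v,m \right)} = \frac{25}{52} + \frac{m}{8}$
$\sqrt{r{\left(-126,17 \right)} - 42593} = \sqrt{\left(\frac{25}{52} + \frac{1}{8} \cdot 17\right) - 42593} = \sqrt{\left(\frac{25}{52} + \frac{17}{8}\right) - 42593} = \sqrt{\frac{271}{104} - 42593} = \sqrt{- \frac{4429401}{104}} = \frac{i \sqrt{115164426}}{52}$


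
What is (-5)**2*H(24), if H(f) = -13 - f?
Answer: -925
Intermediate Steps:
(-5)**2*H(24) = (-5)**2*(-13 - 1*24) = 25*(-13 - 24) = 25*(-37) = -925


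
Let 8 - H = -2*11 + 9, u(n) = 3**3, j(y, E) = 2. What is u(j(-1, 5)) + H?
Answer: 48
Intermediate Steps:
u(n) = 27
H = 21 (H = 8 - (-2*11 + 9) = 8 - (-22 + 9) = 8 - 1*(-13) = 8 + 13 = 21)
u(j(-1, 5)) + H = 27 + 21 = 48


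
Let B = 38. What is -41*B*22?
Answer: -34276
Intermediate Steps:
-41*B*22 = -41*38*22 = -1558*22 = -34276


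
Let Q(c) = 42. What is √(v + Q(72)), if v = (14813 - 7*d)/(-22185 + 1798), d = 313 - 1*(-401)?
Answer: √17256351893/20387 ≈ 6.4435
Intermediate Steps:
d = 714 (d = 313 + 401 = 714)
v = -9815/20387 (v = (14813 - 7*714)/(-22185 + 1798) = (14813 - 4998)/(-20387) = 9815*(-1/20387) = -9815/20387 ≈ -0.48143)
√(v + Q(72)) = √(-9815/20387 + 42) = √(846439/20387) = √17256351893/20387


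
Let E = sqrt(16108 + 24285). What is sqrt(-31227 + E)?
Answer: sqrt(-31227 + sqrt(40393)) ≈ 176.14*I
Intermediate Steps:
E = sqrt(40393) ≈ 200.98
sqrt(-31227 + E) = sqrt(-31227 + sqrt(40393))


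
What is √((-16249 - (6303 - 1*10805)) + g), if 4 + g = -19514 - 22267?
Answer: 6*I*√1487 ≈ 231.37*I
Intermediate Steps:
g = -41785 (g = -4 + (-19514 - 22267) = -4 - 41781 = -41785)
√((-16249 - (6303 - 1*10805)) + g) = √((-16249 - (6303 - 1*10805)) - 41785) = √((-16249 - (6303 - 10805)) - 41785) = √((-16249 - 1*(-4502)) - 41785) = √((-16249 + 4502) - 41785) = √(-11747 - 41785) = √(-53532) = 6*I*√1487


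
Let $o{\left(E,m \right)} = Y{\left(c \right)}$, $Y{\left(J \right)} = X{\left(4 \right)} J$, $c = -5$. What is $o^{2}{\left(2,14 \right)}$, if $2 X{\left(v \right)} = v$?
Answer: $100$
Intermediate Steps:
$X{\left(v \right)} = \frac{v}{2}$
$Y{\left(J \right)} = 2 J$ ($Y{\left(J \right)} = \frac{1}{2} \cdot 4 J = 2 J$)
$o{\left(E,m \right)} = -10$ ($o{\left(E,m \right)} = 2 \left(-5\right) = -10$)
$o^{2}{\left(2,14 \right)} = \left(-10\right)^{2} = 100$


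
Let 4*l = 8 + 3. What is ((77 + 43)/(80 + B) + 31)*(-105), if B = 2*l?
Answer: -64645/19 ≈ -3402.4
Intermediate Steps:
l = 11/4 (l = (8 + 3)/4 = (¼)*11 = 11/4 ≈ 2.7500)
B = 11/2 (B = 2*(11/4) = 11/2 ≈ 5.5000)
((77 + 43)/(80 + B) + 31)*(-105) = ((77 + 43)/(80 + 11/2) + 31)*(-105) = (120/(171/2) + 31)*(-105) = (120*(2/171) + 31)*(-105) = (80/57 + 31)*(-105) = (1847/57)*(-105) = -64645/19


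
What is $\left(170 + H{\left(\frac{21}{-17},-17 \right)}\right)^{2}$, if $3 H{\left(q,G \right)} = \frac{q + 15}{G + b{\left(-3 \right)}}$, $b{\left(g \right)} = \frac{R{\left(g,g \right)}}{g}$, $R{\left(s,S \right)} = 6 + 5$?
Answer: $\frac{8005417729}{277729} \approx 28825.0$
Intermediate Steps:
$R{\left(s,S \right)} = 11$
$b{\left(g \right)} = \frac{11}{g}$
$H{\left(q,G \right)} = \frac{15 + q}{3 \left(- \frac{11}{3} + G\right)}$ ($H{\left(q,G \right)} = \frac{\left(q + 15\right) \frac{1}{G + \frac{11}{-3}}}{3} = \frac{\left(15 + q\right) \frac{1}{G + 11 \left(- \frac{1}{3}\right)}}{3} = \frac{\left(15 + q\right) \frac{1}{G - \frac{11}{3}}}{3} = \frac{\left(15 + q\right) \frac{1}{- \frac{11}{3} + G}}{3} = \frac{\frac{1}{- \frac{11}{3} + G} \left(15 + q\right)}{3} = \frac{15 + q}{3 \left(- \frac{11}{3} + G\right)}$)
$\left(170 + H{\left(\frac{21}{-17},-17 \right)}\right)^{2} = \left(170 + \frac{15 + \frac{21}{-17}}{-11 + 3 \left(-17\right)}\right)^{2} = \left(170 + \frac{15 + 21 \left(- \frac{1}{17}\right)}{-11 - 51}\right)^{2} = \left(170 + \frac{15 - \frac{21}{17}}{-62}\right)^{2} = \left(170 - \frac{117}{527}\right)^{2} = \left(\frac{89473}{527}\right)^{2} = \frac{8005417729}{277729}$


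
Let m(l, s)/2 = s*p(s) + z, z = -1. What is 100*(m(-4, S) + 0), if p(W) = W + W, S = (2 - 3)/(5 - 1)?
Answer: -175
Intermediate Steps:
S = -1/4 ≈ -0.25000
p(W) = 2*W
m(l, s) = -2 + 4*s**2 (m(l, s) = 2*(s*(2*s) - 1) = 2*(2*s**2 - 1) = 2*(-1 + 2*s**2) = -2 + 4*s**2)
100*(m(-4, S) + 0) = 100*((-2 + 4*(-1/4)**2) + 0) = 100*((-2 + 4*(1/16)) + 0) = 100*((-2 + 1/4) + 0) = 100*(-7/4 + 0) = 100*(-7/4) = -175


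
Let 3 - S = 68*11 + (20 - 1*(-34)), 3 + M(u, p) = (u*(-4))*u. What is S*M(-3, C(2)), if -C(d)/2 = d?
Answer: 31161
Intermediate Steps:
C(d) = -2*d
M(u, p) = -3 - 4*u**2 (M(u, p) = -3 + (u*(-4))*u = -3 + (-4*u)*u = -3 - 4*u**2)
S = -799 (S = 3 - (68*11 + (20 - 1*(-34))) = 3 - (748 + (20 + 34)) = 3 - (748 + 54) = 3 - 1*802 = 3 - 802 = -799)
S*M(-3, C(2)) = -799*(-3 - 4*(-3)**2) = -799*(-3 - 4*9) = -799*(-3 - 36) = -799*(-39) = 31161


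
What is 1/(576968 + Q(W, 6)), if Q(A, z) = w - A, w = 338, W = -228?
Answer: 1/577534 ≈ 1.7315e-6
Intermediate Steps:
Q(A, z) = 338 - A
1/(576968 + Q(W, 6)) = 1/(576968 + (338 - 1*(-228))) = 1/(576968 + (338 + 228)) = 1/(576968 + 566) = 1/577534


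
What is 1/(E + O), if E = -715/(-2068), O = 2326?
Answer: 188/437353 ≈ 0.00042986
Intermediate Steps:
E = 65/188 (E = -715*(-1/2068) = 65/188 ≈ 0.34574)
1/(E + O) = 1/(65/188 + 2326) = 1/(437353/188) = 188/437353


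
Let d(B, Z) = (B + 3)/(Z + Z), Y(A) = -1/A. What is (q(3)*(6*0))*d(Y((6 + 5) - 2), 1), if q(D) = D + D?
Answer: 0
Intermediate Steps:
q(D) = 2*D
d(B, Z) = (3 + B)/(2*Z) (d(B, Z) = (3 + B)/((2*Z)) = (3 + B)*(1/(2*Z)) = (3 + B)/(2*Z))
(q(3)*(6*0))*d(Y((6 + 5) - 2), 1) = ((2*3)*(6*0))*((½)*(3 - 1/((6 + 5) - 2))/1) = (6*0)*((½)*1*(3 - 1/(11 - 2))) = 0*((½)*1*(3 - 1/9)) = 0*((½)*1*(3 - 1*⅑)) = 0*((½)*1*(3 - ⅑)) = 0*((½)*1*(26/9)) = 0*(13/9) = 0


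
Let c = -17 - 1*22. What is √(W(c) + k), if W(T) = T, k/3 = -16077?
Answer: I*√48270 ≈ 219.7*I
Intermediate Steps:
k = -48231 (k = 3*(-16077) = -48231)
c = -39 (c = -17 - 22 = -39)
√(W(c) + k) = √(-39 - 48231) = √(-48270) = I*√48270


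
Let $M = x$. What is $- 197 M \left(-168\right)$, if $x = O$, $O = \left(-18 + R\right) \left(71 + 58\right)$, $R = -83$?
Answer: $-431207784$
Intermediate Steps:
$O = -13029$ ($O = \left(-18 - 83\right) \left(71 + 58\right) = \left(-101\right) 129 = -13029$)
$x = -13029$
$M = -13029$
$- 197 M \left(-168\right) = \left(-197\right) \left(-13029\right) \left(-168\right) = 2566713 \left(-168\right) = -431207784$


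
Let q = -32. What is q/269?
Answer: -32/269 ≈ -0.11896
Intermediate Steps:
q/269 = -32/269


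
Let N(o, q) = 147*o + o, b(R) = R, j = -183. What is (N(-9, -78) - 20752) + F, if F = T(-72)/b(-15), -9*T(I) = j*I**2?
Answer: -145556/5 ≈ -29111.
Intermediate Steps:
T(I) = 61*I**2/3 (T(I) = -(-61)*I**2/3 = 61*I**2/3)
F = -35136/5 (F = ((61/3)*(-72)**2)/(-15) = ((61/3)*5184)*(-1/15) = 105408*(-1/15) = -35136/5 ≈ -7027.2)
N(o, q) = 148*o
(N(-9, -78) - 20752) + F = (148*(-9) - 20752) - 35136/5 = (-1332 - 20752) - 35136/5 = -22084 - 35136/5 = -145556/5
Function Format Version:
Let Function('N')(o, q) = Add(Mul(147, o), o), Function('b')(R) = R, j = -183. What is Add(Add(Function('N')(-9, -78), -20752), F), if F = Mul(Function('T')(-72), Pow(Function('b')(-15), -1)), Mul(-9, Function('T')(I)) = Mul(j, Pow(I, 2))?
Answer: Rational(-145556, 5) ≈ -29111.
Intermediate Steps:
Function('T')(I) = Mul(Rational(61, 3), Pow(I, 2)) (Function('T')(I) = Mul(Rational(-1, 9), Mul(-183, Pow(I, 2))) = Mul(Rational(61, 3), Pow(I, 2)))
F = Rational(-35136, 5) (F = Mul(Mul(Rational(61, 3), Pow(-72, 2)), Pow(-15, -1)) = Mul(Mul(Rational(61, 3), 5184), Rational(-1, 15)) = Mul(105408, Rational(-1, 15)) = Rational(-35136, 5) ≈ -7027.2)
Function('N')(o, q) = Mul(148, o)
Add(Add(Function('N')(-9, -78), -20752), F) = Add(Add(Mul(148, -9), -20752), Rational(-35136, 5)) = Add(Add(-1332, -20752), Rational(-35136, 5)) = Add(-22084, Rational(-35136, 5)) = Rational(-145556, 5)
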